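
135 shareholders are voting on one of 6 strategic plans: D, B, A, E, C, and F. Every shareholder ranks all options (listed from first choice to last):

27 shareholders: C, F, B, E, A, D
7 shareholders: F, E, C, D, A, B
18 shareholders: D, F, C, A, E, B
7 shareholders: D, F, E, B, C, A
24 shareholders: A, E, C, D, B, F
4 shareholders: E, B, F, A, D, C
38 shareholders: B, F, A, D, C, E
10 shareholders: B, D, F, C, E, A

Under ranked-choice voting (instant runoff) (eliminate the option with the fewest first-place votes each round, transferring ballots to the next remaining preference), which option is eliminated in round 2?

Round 1: D 25, B 48, A 24, E 4, C 27, F 7. Eliminate E.
Round 2: D 25, B 52, A 24, C 27, F 7. Eliminate F.

F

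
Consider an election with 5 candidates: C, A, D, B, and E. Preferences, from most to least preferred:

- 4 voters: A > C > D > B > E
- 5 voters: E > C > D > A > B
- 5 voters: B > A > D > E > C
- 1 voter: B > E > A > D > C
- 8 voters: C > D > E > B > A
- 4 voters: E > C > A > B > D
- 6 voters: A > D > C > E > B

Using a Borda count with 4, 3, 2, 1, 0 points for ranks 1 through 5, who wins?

C: 4·3 + 5·3 + 5·0 + 1·0 + 8·4 + 4·3 + 6·2 = 83
A: 4·4 + 5·1 + 5·3 + 1·2 + 8·0 + 4·2 + 6·4 = 70
D: 4·2 + 5·2 + 5·2 + 1·1 + 8·3 + 4·0 + 6·3 = 71
B: 4·1 + 5·0 + 5·4 + 1·4 + 8·1 + 4·1 + 6·0 = 40
E: 4·0 + 5·4 + 5·1 + 1·3 + 8·2 + 4·4 + 6·1 = 66
C has the highest Borda score (83).

C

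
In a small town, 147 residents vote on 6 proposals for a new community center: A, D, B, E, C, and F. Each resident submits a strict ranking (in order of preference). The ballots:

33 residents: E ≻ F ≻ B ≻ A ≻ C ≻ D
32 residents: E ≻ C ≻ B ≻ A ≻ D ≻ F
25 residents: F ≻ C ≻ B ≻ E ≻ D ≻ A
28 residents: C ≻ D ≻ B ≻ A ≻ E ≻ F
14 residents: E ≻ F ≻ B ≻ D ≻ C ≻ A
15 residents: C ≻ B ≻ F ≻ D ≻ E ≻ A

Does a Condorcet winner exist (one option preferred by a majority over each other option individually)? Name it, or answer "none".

E

E vs A: 119–28 for E.
E vs D: 104–43 for E.
E vs B: 79–68 for E.
E vs C: 79–68 for E.
E vs F: 107–40 for E.
E beats every other option head-to-head.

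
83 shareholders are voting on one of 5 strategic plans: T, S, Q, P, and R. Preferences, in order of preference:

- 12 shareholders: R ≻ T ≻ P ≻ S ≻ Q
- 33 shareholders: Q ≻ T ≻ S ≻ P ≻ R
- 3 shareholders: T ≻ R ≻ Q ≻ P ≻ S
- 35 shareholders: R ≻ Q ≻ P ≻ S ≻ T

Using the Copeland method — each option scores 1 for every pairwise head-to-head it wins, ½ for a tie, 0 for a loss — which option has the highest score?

R

T: beats S and P; loses to Q and R → score 2.
S: loses to T, Q, P, and R → score 0.
Q: beats T, S, and P; loses to R → score 3.
P: beats S; loses to T, Q, and R → score 1.
R: beats T, S, Q, and P → score 4.
R has the best pairwise record.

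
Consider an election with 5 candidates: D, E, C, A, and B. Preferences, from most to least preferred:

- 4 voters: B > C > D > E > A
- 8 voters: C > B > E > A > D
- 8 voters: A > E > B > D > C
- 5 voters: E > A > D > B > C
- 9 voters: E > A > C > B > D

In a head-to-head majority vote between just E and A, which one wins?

E

Voters preferring E to A: 26; preferring A to E: 8.
E wins the head-to-head.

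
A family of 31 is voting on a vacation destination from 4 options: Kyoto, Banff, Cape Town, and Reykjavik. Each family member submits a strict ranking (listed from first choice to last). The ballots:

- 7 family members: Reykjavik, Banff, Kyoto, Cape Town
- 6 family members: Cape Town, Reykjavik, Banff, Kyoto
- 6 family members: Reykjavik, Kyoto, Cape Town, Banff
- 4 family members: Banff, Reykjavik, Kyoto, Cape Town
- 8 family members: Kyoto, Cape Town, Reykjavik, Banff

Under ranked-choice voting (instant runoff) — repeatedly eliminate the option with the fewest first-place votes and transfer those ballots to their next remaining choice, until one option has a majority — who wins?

Reykjavik

Round 1: Kyoto 8, Banff 4, Cape Town 6, Reykjavik 13. Eliminate Banff.
Round 2: Kyoto 8, Cape Town 6, Reykjavik 17. Reykjavik has a majority.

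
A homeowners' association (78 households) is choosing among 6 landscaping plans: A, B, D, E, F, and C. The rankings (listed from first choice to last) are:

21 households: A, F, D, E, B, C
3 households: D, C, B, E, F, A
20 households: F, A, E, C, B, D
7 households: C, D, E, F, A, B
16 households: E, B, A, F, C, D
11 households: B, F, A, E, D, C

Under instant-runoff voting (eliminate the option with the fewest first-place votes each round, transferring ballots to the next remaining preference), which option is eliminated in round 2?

C

Round 1: A 21, B 11, D 3, E 16, F 20, C 7. Eliminate D.
Round 2: A 21, B 11, E 16, F 20, C 10. Eliminate C.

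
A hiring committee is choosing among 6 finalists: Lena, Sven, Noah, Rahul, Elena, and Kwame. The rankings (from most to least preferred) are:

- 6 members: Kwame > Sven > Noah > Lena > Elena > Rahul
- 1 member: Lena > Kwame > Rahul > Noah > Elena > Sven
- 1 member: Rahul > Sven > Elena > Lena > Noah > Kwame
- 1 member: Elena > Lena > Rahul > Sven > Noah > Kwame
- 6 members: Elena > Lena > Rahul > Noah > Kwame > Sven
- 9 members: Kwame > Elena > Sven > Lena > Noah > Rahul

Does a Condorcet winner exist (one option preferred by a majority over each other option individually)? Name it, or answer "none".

Kwame

Kwame vs Lena: 15–9 for Kwame.
Kwame vs Sven: 22–2 for Kwame.
Kwame vs Noah: 16–8 for Kwame.
Kwame vs Rahul: 16–8 for Kwame.
Kwame vs Elena: 16–8 for Kwame.
Kwame beats every other option head-to-head.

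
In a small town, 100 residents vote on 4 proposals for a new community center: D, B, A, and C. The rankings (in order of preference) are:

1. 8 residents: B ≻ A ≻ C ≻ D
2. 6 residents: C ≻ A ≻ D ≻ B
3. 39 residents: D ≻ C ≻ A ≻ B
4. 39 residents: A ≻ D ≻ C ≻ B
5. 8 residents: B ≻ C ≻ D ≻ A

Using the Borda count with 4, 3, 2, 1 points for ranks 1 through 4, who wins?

D

D: 8·1 + 6·2 + 39·4 + 39·3 + 8·2 = 309
B: 8·4 + 6·1 + 39·1 + 39·1 + 8·4 = 148
A: 8·3 + 6·3 + 39·2 + 39·4 + 8·1 = 284
C: 8·2 + 6·4 + 39·3 + 39·2 + 8·3 = 259
D has the highest Borda score (309).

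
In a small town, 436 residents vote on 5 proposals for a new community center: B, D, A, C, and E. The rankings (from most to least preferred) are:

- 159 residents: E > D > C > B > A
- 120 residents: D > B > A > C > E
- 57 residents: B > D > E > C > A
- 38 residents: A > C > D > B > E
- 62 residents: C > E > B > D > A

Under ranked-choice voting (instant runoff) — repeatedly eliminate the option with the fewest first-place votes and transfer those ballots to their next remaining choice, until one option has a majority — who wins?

E

Round 1: B 57, D 120, A 38, C 62, E 159. Eliminate A.
Round 2: B 57, D 120, C 100, E 159. Eliminate B.
Round 3: D 177, C 100, E 159. Eliminate C.
Round 4: D 215, E 221. E has a majority.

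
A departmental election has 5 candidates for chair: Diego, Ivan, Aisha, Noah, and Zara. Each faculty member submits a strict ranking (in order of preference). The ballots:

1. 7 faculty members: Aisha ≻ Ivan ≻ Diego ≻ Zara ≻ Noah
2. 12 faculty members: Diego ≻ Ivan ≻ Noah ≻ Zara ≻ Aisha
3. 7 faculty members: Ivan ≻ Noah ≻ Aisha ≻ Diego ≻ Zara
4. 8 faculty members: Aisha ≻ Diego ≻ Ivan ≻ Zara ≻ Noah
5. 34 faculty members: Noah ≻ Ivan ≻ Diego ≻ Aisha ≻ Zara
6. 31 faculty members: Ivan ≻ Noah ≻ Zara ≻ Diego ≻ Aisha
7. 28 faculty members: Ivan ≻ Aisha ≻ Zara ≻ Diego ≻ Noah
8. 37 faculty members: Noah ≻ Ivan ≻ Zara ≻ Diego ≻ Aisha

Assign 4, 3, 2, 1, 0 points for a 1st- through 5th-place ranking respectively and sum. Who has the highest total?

Ivan

Diego: 7·2 + 12·4 + 7·1 + 8·3 + 34·2 + 31·1 + 28·1 + 37·1 = 257
Ivan: 7·3 + 12·3 + 7·4 + 8·2 + 34·3 + 31·4 + 28·4 + 37·3 = 550
Aisha: 7·4 + 12·0 + 7·2 + 8·4 + 34·1 + 31·0 + 28·3 + 37·0 = 192
Noah: 7·0 + 12·2 + 7·3 + 8·0 + 34·4 + 31·3 + 28·0 + 37·4 = 422
Zara: 7·1 + 12·1 + 7·0 + 8·1 + 34·0 + 31·2 + 28·2 + 37·2 = 219
Ivan has the highest Borda score (550).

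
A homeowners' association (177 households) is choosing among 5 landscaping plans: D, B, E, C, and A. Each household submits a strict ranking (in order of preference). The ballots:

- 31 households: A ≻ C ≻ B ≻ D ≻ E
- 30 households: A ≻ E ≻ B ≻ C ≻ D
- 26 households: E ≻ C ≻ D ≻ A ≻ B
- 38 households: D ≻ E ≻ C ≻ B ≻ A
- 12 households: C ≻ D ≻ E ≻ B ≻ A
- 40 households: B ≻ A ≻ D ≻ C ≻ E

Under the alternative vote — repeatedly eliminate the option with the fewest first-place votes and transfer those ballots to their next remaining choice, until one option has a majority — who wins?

Round 1: D 38, B 40, E 26, C 12, A 61. Eliminate C.
Round 2: D 50, B 40, E 26, A 61. Eliminate E.
Round 3: D 76, B 40, A 61. Eliminate B.
Round 4: D 76, A 101. A has a majority.

A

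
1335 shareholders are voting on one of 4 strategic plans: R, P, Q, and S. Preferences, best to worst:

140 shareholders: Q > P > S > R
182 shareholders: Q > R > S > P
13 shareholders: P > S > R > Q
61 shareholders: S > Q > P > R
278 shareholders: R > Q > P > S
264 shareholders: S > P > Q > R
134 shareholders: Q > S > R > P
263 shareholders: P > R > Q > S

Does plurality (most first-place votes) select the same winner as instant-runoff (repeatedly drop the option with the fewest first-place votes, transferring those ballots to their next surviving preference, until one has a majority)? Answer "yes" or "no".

Plurality — first-place votes: R 278, P 276, Q 456, S 325. Winner: Q.
Instant-runoff — R1 R 278, P 276, Q 456, S 325 (P out); R2 R 541, Q 456, S 338 (S out); R3 R 554, Q 781 (Q winner). Winner: Q.
The two methods agree.

yes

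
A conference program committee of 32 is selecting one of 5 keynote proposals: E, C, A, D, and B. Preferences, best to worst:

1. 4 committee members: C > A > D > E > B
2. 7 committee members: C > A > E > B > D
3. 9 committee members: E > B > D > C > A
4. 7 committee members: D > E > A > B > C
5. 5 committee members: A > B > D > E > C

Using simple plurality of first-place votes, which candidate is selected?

First-place votes: E 9, C 11, A 5, D 7, B 0.
C has the most first-place votes.

C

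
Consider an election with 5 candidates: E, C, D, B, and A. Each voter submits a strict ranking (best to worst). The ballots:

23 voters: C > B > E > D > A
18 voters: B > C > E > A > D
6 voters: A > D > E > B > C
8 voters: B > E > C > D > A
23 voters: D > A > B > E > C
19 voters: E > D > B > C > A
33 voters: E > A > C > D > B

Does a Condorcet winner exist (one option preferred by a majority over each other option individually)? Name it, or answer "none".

Checking pairwise contests:
B beats E 72–58.
E beats C 89–41.
E beats D 101–29.
D beats B 81–49.
E beats A 101–29.
Every option loses at least one head-to-head, so there is no Condorcet winner.

none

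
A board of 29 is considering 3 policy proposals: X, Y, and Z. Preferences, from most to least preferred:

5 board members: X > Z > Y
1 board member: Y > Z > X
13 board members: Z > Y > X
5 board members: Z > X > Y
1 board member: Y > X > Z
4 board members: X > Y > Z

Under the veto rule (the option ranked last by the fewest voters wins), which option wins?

Last-place votes: X 14, Y 10, Z 5.
Z is ranked last by the fewest voters, so Z wins.

Z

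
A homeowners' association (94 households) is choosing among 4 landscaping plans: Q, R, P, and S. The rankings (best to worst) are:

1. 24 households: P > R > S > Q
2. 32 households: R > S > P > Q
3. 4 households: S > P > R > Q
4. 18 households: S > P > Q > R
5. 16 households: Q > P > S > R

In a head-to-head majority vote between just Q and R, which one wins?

Voters preferring Q to R: 34; preferring R to Q: 60.
R wins the head-to-head.

R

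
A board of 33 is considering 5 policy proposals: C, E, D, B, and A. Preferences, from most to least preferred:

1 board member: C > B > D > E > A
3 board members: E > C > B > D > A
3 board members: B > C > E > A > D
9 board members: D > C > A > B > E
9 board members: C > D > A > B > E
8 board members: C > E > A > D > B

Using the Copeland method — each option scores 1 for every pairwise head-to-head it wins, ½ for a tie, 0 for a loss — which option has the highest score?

C: beats E, D, B, and A → score 4.
E: loses to C, D, B, and A → score 0.
D: beats E, B, and A; loses to C → score 3.
B: beats E; loses to C, D, and A → score 1.
A: beats E and B; loses to C and D → score 2.
C has the best pairwise record.

C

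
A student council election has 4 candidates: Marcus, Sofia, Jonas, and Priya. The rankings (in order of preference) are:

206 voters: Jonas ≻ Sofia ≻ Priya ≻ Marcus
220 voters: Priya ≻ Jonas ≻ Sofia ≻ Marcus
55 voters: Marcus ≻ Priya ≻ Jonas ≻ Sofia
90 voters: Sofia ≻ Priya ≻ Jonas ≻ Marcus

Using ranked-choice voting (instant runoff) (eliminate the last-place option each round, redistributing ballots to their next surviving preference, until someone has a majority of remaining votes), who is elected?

Priya

Round 1: Marcus 55, Sofia 90, Jonas 206, Priya 220. Eliminate Marcus.
Round 2: Sofia 90, Jonas 206, Priya 275. Eliminate Sofia.
Round 3: Jonas 206, Priya 365. Priya has a majority.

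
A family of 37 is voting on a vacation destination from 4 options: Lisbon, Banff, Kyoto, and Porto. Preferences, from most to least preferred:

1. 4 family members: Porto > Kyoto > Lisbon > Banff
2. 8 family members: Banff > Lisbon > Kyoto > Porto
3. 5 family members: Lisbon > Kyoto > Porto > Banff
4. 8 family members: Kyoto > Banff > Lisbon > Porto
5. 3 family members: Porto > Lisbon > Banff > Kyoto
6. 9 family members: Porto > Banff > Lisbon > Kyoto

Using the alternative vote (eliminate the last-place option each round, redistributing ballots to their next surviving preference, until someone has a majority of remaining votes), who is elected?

Round 1: Lisbon 5, Banff 8, Kyoto 8, Porto 16. Eliminate Lisbon.
Round 2: Banff 8, Kyoto 13, Porto 16. Eliminate Banff.
Round 3: Kyoto 21, Porto 16. Kyoto has a majority.

Kyoto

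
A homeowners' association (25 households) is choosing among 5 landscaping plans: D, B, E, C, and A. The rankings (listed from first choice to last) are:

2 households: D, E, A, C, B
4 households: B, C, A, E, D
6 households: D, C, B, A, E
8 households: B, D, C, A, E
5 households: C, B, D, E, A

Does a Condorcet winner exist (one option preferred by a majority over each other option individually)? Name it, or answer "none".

Checking pairwise contests:
B beats D 17–8.
C beats B 13–12.
D beats E 21–4.
D beats C 16–9.
D beats A 21–4.
Every option loses at least one head-to-head, so there is no Condorcet winner.

none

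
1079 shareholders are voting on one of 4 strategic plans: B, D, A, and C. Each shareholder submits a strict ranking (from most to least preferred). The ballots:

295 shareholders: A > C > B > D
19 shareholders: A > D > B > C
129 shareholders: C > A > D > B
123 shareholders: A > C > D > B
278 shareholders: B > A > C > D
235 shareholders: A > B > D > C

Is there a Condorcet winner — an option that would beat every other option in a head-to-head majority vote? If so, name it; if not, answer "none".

A vs B: 801–278 for A.
A vs D: 1079–0 for A.
A vs C: 950–129 for A.
A beats every other option head-to-head.

A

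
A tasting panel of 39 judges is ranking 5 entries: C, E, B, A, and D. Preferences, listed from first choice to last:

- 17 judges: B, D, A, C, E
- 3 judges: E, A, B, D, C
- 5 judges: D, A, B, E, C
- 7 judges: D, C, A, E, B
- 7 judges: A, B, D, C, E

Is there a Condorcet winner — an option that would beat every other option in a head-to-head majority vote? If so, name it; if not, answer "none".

none

Checking pairwise contests:
B beats C 32–7.
C beats E 31–8.
A beats B 22–17.
D beats A 29–10.
B beats D 27–12.
Every option loses at least one head-to-head, so there is no Condorcet winner.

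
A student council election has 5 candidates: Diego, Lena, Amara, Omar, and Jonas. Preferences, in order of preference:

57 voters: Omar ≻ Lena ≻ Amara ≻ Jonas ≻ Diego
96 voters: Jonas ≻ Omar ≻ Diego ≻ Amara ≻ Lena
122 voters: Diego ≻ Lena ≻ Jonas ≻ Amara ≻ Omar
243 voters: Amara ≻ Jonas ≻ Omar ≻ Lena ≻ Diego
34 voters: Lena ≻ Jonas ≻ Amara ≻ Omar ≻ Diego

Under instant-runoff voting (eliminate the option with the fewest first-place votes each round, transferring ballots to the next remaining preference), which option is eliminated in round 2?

Round 1: Diego 122, Lena 34, Amara 243, Omar 57, Jonas 96. Eliminate Lena.
Round 2: Diego 122, Amara 243, Omar 57, Jonas 130. Eliminate Omar.

Omar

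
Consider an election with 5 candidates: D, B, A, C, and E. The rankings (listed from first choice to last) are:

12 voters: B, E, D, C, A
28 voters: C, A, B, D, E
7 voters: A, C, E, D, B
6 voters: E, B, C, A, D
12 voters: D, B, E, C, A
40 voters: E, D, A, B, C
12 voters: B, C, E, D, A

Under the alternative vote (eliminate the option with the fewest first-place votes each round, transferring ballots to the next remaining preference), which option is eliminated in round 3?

Round 1: D 12, B 24, A 7, C 28, E 46. Eliminate A.
Round 2: D 12, B 24, C 35, E 46. Eliminate D.
Round 3: B 36, C 35, E 46. Eliminate C.

C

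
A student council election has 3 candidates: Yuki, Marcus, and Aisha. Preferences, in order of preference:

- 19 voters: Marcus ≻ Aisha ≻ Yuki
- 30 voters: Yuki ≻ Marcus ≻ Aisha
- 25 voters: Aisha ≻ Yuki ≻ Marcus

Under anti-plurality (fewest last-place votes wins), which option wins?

Yuki

Last-place votes: Yuki 19, Marcus 25, Aisha 30.
Yuki is ranked last by the fewest voters, so Yuki wins.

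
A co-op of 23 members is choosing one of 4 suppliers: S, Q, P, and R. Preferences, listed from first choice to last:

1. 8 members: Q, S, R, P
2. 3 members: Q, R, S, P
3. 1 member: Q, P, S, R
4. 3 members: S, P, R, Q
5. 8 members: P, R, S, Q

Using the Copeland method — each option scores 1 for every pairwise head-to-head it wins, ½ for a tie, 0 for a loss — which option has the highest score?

S: beats P and R; loses to Q → score 2.
Q: beats S, P, and R → score 3.
P: beats R; loses to S and Q → score 1.
R: loses to S, Q, and P → score 0.
Q has the best pairwise record.

Q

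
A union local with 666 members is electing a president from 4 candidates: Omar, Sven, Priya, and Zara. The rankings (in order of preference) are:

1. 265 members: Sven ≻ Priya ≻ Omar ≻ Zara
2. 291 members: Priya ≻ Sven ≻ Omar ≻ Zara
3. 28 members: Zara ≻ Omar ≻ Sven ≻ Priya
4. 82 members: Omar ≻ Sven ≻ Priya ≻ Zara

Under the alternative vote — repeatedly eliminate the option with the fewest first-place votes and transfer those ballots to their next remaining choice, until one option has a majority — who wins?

Round 1: Omar 82, Sven 265, Priya 291, Zara 28. Eliminate Zara.
Round 2: Omar 110, Sven 265, Priya 291. Eliminate Omar.
Round 3: Sven 375, Priya 291. Sven has a majority.

Sven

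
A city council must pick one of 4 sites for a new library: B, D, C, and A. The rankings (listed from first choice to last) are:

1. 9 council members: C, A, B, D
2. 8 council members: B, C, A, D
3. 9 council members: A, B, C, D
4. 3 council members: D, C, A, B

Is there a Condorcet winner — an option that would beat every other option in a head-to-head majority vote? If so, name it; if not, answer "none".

none

Checking pairwise contests:
A beats B 21–8.
B beats D 26–3.
B beats C 17–12.
C beats A 20–9.
Every option loses at least one head-to-head, so there is no Condorcet winner.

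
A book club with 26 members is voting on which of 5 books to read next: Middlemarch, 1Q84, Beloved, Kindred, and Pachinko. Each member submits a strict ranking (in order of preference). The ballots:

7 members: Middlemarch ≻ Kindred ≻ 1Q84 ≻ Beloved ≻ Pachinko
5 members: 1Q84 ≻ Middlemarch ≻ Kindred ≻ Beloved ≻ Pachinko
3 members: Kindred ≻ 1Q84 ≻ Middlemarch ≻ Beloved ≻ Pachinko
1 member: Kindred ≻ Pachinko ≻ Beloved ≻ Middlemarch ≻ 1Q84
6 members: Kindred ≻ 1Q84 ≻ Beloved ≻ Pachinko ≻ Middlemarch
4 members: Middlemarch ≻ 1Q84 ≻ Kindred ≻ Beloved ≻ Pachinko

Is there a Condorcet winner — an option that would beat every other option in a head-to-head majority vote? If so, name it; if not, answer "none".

none

Checking pairwise contests:
1Q84 beats Middlemarch 14–12.
Kindred beats 1Q84 17–9.
Middlemarch beats Beloved 19–7.
Middlemarch beats Kindred 16–10.
Middlemarch beats Pachinko 19–7.
Every option loses at least one head-to-head, so there is no Condorcet winner.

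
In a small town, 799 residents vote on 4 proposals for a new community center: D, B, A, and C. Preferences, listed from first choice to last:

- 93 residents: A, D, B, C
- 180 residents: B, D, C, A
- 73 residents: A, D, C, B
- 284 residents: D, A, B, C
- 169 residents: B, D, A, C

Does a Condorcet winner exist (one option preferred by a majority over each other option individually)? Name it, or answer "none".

D vs B: 450–349 for D.
D vs A: 633–166 for D.
D vs C: 799–0 for D.
D beats every other option head-to-head.

D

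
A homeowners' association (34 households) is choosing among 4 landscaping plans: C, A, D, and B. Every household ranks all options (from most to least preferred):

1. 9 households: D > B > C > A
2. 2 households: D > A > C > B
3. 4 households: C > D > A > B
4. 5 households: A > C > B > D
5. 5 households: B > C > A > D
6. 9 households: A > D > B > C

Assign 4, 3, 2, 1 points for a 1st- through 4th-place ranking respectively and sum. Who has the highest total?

D

C: 9·2 + 2·2 + 4·4 + 5·3 + 5·3 + 9·1 = 77
A: 9·1 + 2·3 + 4·2 + 5·4 + 5·2 + 9·4 = 89
D: 9·4 + 2·4 + 4·3 + 5·1 + 5·1 + 9·3 = 93
B: 9·3 + 2·1 + 4·1 + 5·2 + 5·4 + 9·2 = 81
D has the highest Borda score (93).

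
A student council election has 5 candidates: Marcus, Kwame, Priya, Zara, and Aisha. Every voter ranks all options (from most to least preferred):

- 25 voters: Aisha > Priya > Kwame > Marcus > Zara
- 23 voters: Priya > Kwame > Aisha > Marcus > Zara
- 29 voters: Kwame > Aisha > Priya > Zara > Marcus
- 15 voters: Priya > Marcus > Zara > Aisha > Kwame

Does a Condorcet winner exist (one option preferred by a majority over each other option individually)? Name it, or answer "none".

none

Checking pairwise contests:
Kwame beats Marcus 77–15.
Priya beats Kwame 63–29.
Aisha beats Priya 54–38.
Marcus beats Zara 63–29.
Kwame beats Aisha 52–40.
Every option loses at least one head-to-head, so there is no Condorcet winner.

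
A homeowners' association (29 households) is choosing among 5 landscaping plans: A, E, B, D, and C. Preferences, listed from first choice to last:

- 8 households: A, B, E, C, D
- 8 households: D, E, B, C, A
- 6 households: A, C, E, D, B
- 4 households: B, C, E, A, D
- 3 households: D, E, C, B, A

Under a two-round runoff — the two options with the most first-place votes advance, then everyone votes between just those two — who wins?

Round 1 first-place votes: A 14, E 0, B 4, D 11, C 0.
A and D advance.
Runoff: A is preferred to D by 18 voters; D by 11.
A wins the runoff.

A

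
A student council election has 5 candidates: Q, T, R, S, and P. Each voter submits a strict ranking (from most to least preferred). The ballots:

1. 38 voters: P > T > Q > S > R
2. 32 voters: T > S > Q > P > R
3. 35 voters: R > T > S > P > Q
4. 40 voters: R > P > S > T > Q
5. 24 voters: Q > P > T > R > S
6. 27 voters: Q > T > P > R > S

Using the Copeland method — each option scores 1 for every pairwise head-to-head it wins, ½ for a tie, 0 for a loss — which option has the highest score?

P

Q: beats R; loses to T, S, and P → score 1.
T: beats Q, R, and S; loses to P → score 3.
R: beats S; loses to Q, T, and P → score 1.
S: beats Q; loses to T, R, and P → score 1.
P: beats Q, T, R, and S → score 4.
P has the best pairwise record.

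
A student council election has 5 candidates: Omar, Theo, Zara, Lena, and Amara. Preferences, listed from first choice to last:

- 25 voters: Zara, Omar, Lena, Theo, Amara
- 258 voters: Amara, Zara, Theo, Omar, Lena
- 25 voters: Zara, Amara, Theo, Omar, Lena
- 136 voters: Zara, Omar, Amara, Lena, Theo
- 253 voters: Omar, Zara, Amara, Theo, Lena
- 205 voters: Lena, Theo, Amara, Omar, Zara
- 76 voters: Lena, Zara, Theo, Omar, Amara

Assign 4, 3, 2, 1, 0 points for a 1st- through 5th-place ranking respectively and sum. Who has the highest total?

Zara

Omar: 25·3 + 258·1 + 25·1 + 136·3 + 253·4 + 205·1 + 76·1 = 2059
Theo: 25·1 + 258·2 + 25·2 + 136·0 + 253·1 + 205·3 + 76·2 = 1611
Zara: 25·4 + 258·3 + 25·4 + 136·4 + 253·3 + 205·0 + 76·3 = 2505
Lena: 25·2 + 258·0 + 25·0 + 136·1 + 253·0 + 205·4 + 76·4 = 1310
Amara: 25·0 + 258·4 + 25·3 + 136·2 + 253·2 + 205·2 + 76·0 = 2295
Zara has the highest Borda score (2505).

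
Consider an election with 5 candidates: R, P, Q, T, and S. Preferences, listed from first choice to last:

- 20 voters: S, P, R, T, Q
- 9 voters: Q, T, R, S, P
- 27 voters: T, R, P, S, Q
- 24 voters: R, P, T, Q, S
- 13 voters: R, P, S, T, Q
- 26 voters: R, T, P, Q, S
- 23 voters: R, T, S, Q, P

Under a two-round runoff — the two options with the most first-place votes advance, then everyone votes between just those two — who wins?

Round 1 first-place votes: R 86, P 0, Q 9, T 27, S 20.
R and T advance.
Runoff: R is preferred to T by 106 voters; T by 36.
R wins the runoff.

R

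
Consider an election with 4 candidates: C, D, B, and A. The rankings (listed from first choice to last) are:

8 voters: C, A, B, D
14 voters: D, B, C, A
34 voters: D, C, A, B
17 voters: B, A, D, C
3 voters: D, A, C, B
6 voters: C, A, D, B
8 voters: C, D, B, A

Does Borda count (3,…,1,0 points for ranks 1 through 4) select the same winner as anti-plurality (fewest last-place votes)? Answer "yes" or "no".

Borda — scores: C 151, D 192, B 95, A 102. Winner: D.
Anti-plurality — last-place votes: C 17, D 8, B 43, A 22. Winner: D.
The two methods agree.

yes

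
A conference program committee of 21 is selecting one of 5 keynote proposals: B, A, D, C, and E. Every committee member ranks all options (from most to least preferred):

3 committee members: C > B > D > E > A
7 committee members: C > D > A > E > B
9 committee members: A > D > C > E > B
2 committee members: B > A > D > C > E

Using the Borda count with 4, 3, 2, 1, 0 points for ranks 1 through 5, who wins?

C

B: 3·3 + 7·0 + 9·0 + 2·4 = 17
A: 3·0 + 7·2 + 9·4 + 2·3 = 56
D: 3·2 + 7·3 + 9·3 + 2·2 = 58
C: 3·4 + 7·4 + 9·2 + 2·1 = 60
E: 3·1 + 7·1 + 9·1 + 2·0 = 19
C has the highest Borda score (60).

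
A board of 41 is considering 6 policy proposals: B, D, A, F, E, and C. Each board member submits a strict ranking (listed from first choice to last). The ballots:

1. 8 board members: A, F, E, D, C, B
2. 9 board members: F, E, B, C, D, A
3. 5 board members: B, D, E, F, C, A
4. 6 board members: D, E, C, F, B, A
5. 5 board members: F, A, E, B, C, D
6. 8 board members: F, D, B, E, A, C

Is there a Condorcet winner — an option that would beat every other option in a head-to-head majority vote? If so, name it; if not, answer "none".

F

F vs B: 36–5 for F.
F vs D: 30–11 for F.
F vs A: 33–8 for F.
F vs E: 30–11 for F.
F vs C: 35–6 for F.
F beats every other option head-to-head.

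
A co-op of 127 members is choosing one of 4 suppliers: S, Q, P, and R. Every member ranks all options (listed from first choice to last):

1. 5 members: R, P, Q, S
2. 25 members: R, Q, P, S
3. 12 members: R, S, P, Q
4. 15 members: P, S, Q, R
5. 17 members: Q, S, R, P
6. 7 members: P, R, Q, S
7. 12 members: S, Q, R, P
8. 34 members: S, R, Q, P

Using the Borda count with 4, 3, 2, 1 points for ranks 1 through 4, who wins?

S: 5·1 + 25·1 + 12·3 + 15·3 + 17·3 + 7·1 + 12·4 + 34·4 = 353
Q: 5·2 + 25·3 + 12·1 + 15·2 + 17·4 + 7·2 + 12·3 + 34·2 = 313
P: 5·3 + 25·2 + 12·2 + 15·4 + 17·1 + 7·4 + 12·1 + 34·1 = 240
R: 5·4 + 25·4 + 12·4 + 15·1 + 17·2 + 7·3 + 12·2 + 34·3 = 364
R has the highest Borda score (364).

R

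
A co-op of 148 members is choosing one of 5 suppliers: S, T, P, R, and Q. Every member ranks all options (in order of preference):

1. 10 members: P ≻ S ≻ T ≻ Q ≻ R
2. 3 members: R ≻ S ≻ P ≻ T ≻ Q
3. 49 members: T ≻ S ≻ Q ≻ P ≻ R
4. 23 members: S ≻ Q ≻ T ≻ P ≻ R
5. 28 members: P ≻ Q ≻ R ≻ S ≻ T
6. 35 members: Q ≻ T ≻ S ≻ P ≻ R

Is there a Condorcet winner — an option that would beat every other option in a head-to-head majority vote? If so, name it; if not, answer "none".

Checking pairwise contests:
T beats S 84–64.
Q beats T 86–62.
S beats P 110–38.
S beats R 117–31.
S beats Q 85–63.
Every option loses at least one head-to-head, so there is no Condorcet winner.

none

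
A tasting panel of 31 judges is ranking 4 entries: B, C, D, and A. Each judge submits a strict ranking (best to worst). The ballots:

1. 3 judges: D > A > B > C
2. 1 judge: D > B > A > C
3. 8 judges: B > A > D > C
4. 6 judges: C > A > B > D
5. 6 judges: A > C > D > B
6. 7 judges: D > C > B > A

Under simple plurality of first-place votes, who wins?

D

First-place votes: B 8, C 6, D 11, A 6.
D has the most first-place votes.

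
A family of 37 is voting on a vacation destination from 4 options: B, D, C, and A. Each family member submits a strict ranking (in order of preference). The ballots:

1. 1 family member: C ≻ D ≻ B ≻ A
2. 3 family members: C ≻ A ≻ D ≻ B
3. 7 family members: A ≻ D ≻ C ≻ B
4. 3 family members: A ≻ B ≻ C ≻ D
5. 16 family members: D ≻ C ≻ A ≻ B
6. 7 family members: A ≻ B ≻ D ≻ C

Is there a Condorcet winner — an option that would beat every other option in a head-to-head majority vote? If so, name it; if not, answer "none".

none

Checking pairwise contests:
D beats B 27–10.
A beats D 20–17.
D beats C 30–7.
C beats A 20–17.
Every option loses at least one head-to-head, so there is no Condorcet winner.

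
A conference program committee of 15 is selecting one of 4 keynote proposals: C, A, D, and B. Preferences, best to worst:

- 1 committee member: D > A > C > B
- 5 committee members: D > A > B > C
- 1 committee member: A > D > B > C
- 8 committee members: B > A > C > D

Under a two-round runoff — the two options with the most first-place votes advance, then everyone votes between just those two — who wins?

Round 1 first-place votes: C 0, A 1, D 6, B 8.
B and D advance.
Runoff: B is preferred to D by 8 voters; D by 7.
B wins the runoff.

B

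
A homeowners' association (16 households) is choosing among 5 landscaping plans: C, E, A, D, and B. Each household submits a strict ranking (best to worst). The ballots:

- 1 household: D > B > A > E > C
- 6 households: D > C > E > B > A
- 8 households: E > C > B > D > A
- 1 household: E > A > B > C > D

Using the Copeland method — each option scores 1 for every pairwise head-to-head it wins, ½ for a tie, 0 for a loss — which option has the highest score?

E

C: beats A, D, and B; loses to E → score 3.
E: beats C, A, D, and B → score 4.
A: loses to C, E, D, and B → score 0.
D: beats A; loses to C, E, and B → score 1.
B: beats A and D; loses to C and E → score 2.
E has the best pairwise record.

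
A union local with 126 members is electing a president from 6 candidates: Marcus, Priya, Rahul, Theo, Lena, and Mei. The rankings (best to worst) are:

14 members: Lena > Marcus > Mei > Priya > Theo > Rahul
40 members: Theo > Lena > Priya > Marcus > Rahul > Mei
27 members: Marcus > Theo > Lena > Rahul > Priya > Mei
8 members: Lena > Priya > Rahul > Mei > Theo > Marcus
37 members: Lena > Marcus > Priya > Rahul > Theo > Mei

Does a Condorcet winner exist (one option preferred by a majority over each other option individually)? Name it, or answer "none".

Checking pairwise contests:
Lena beats Marcus 99–27.
Marcus beats Priya 78–48.
Marcus beats Rahul 118–8.
Marcus beats Theo 78–48.
Theo beats Lena 67–59.
Marcus beats Mei 118–8.
Every option loses at least one head-to-head, so there is no Condorcet winner.

none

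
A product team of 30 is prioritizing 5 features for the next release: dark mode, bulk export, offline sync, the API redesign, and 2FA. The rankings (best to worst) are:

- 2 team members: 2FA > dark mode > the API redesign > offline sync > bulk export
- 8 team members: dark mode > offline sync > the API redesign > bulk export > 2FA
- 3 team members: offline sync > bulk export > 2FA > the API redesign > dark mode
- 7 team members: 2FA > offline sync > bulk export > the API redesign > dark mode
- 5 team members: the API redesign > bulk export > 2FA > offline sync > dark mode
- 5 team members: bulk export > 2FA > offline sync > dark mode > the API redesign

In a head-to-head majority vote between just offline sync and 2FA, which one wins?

2FA

Voters preferring offline sync to 2FA: 11; preferring 2FA to offline sync: 19.
2FA wins the head-to-head.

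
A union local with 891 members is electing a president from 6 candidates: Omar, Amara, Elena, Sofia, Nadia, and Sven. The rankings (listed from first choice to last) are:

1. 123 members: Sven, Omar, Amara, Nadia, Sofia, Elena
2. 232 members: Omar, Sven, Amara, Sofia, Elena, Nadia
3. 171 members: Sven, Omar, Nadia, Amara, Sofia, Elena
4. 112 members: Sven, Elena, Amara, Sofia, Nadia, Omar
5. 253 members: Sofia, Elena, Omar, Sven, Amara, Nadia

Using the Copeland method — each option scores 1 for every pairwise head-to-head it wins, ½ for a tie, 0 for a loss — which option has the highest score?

Omar: beats Amara, Elena, Sofia, Nadia, and Sven → score 5.
Amara: beats Elena, Sofia, and Nadia; loses to Omar and Sven → score 3.
Elena: beats Nadia; loses to Omar, Amara, Sofia, and Sven → score 1.
Sofia: beats Elena and Nadia; loses to Omar, Amara, and Sven → score 2.
Nadia: loses to Omar, Amara, Elena, Sofia, and Sven → score 0.
Sven: beats Amara, Elena, Sofia, and Nadia; loses to Omar → score 4.
Omar has the best pairwise record.

Omar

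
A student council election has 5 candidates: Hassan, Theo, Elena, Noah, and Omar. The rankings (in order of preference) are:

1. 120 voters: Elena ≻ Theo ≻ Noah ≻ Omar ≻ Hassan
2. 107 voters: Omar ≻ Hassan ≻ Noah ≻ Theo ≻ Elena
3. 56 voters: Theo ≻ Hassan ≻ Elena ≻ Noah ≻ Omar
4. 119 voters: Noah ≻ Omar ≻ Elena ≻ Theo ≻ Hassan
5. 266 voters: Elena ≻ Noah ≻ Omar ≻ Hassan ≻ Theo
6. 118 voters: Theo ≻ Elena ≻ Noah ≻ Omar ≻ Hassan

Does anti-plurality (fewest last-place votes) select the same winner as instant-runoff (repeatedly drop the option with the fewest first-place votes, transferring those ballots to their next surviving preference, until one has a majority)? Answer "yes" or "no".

no

Anti-plurality — last-place votes: Hassan 357, Theo 266, Elena 107, Noah 0, Omar 56. Winner: Noah.
Instant-runoff — R1 Hassan 0, Theo 174, Elena 386, Noah 119, Omar 107 (Hassan out); R2 Theo 174, Elena 386, Noah 119, Omar 107 (Omar out); R3 Theo 174, Elena 386, Noah 226 (Theo out); R4 Elena 560, Noah 226 (Elena winner). Winner: Elena.
The two methods disagree.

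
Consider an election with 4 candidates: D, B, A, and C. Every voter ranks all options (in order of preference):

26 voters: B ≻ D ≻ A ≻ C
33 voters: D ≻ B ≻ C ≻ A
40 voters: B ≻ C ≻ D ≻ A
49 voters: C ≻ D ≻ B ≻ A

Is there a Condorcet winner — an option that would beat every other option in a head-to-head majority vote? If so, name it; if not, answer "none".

Checking pairwise contests:
C beats D 89–59.
D beats B 82–66.
D beats A 148–0.
B beats C 99–49.
Every option loses at least one head-to-head, so there is no Condorcet winner.

none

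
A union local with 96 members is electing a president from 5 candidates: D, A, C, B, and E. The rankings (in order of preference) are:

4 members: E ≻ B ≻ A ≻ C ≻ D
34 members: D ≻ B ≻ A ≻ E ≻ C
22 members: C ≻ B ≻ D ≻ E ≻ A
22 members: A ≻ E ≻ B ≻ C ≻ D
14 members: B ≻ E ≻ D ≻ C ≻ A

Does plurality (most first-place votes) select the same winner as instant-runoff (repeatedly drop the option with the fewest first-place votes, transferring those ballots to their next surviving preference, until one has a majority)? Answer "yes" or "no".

yes

Plurality — first-place votes: D 34, A 22, C 22, B 14, E 4. Winner: D.
Instant-runoff — R1 D 34, A 22, C 22, B 14, E 4 (E out); R2 D 34, A 22, C 22, B 18 (B out); R3 D 48, A 26, C 22 (C out); R4 D 70, A 26 (D winner). Winner: D.
The two methods agree.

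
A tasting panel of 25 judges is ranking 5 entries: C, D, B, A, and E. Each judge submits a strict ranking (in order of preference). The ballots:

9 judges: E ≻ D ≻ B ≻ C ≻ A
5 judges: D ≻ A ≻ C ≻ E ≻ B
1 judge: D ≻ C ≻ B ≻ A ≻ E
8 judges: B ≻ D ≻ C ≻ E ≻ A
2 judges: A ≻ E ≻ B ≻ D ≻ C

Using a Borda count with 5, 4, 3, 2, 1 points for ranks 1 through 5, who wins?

C: 9·2 + 5·3 + 1·4 + 8·3 + 2·1 = 63
D: 9·4 + 5·5 + 1·5 + 8·4 + 2·2 = 102
B: 9·3 + 5·1 + 1·3 + 8·5 + 2·3 = 81
A: 9·1 + 5·4 + 1·2 + 8·1 + 2·5 = 49
E: 9·5 + 5·2 + 1·1 + 8·2 + 2·4 = 80
D has the highest Borda score (102).

D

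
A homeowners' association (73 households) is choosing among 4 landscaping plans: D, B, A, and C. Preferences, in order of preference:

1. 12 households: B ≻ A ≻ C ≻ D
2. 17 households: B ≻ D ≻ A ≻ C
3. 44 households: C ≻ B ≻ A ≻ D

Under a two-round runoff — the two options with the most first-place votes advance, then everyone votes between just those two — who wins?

Round 1 first-place votes: D 0, B 29, A 0, C 44.
C and B advance.
Runoff: C is preferred to B by 44 voters; B by 29.
C wins the runoff.

C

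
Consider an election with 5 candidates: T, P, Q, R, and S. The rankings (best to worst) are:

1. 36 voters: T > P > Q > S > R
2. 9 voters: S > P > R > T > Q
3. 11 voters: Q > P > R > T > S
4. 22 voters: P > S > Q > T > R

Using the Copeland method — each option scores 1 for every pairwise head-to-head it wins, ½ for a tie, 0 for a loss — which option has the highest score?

P

T: beats Q, R, and S; loses to P → score 3.
P: beats T, Q, R, and S → score 4.
Q: beats R and S; loses to T and P → score 2.
R: loses to T, P, Q, and S → score 0.
S: beats R; loses to T, P, and Q → score 1.
P has the best pairwise record.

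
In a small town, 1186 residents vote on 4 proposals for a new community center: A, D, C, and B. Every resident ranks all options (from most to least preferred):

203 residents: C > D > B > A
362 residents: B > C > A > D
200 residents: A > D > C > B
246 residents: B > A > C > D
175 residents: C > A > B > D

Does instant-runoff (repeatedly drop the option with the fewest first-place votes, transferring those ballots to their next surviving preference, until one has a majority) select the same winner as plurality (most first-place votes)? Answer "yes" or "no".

yes

Instant-runoff — R1 A 200, D 0, C 378, B 608 (B winner). Winner: B.
Plurality — first-place votes: A 200, D 0, C 378, B 608. Winner: B.
The two methods agree.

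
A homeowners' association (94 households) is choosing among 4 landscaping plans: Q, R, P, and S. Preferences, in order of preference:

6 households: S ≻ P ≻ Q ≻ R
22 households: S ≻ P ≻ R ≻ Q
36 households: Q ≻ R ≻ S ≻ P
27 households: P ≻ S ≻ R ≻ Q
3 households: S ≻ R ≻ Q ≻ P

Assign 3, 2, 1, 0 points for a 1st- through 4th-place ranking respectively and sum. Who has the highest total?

Q: 6·1 + 22·0 + 36·3 + 27·0 + 3·1 = 117
R: 6·0 + 22·1 + 36·2 + 27·1 + 3·2 = 127
P: 6·2 + 22·2 + 36·0 + 27·3 + 3·0 = 137
S: 6·3 + 22·3 + 36·1 + 27·2 + 3·3 = 183
S has the highest Borda score (183).

S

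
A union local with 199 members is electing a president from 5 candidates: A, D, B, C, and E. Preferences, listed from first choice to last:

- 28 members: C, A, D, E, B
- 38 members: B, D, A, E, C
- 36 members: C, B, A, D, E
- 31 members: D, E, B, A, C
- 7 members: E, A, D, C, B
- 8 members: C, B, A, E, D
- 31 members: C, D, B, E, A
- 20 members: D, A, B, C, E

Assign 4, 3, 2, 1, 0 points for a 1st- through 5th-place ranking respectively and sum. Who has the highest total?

A: 28·3 + 38·2 + 36·2 + 31·1 + 7·3 + 8·2 + 31·0 + 20·3 = 360
D: 28·2 + 38·3 + 36·1 + 31·4 + 7·2 + 8·0 + 31·3 + 20·4 = 517
B: 28·0 + 38·4 + 36·3 + 31·2 + 7·0 + 8·3 + 31·2 + 20·2 = 448
C: 28·4 + 38·0 + 36·4 + 31·0 + 7·1 + 8·4 + 31·4 + 20·1 = 439
E: 28·1 + 38·1 + 36·0 + 31·3 + 7·4 + 8·1 + 31·1 + 20·0 = 226
D has the highest Borda score (517).

D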